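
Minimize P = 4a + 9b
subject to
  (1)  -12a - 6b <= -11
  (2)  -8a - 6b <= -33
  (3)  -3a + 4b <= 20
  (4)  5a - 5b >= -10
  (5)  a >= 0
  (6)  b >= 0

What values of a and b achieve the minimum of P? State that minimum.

a = 33/8, b = 0, minimum P = 33/2

Extreme points and P = 4a + 9b:
  (3/2, 7/2) → P = 75/2
  (33/8, 0) → P = 33/2
  (12, 14) → P = 174
The feasible region is unbounded (it extends along (4, 3), (1, 0)), but P strictly increases along every unbounded feasible direction, so there is no improving ray and the minimum is attained at a vertex.

The optimum lies where -8a - 6b = -33 and b = 0.
Solving simultaneously gives a = 33/8, b = 0.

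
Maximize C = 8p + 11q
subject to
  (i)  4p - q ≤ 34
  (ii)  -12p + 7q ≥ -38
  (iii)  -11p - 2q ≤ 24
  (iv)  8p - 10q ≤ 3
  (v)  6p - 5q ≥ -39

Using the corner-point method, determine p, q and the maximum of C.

Vertices and C = 8p + 11q:
  (25/2, 16) → C = 276
  (209/14, 180/7) → C = 2816/7
  (359/64, 67/16) → C = 1455/16
  (-13/7, -25/14) → C = -69/2
  (-198/67, 285/67) → C = 1551/67

At the optimal vertex, 4p - q = 34 and 6p - 5q = -39.
Solving simultaneously gives p = 209/14, q = 180/7.

p = 209/14, q = 180/7, maximum C = 2816/7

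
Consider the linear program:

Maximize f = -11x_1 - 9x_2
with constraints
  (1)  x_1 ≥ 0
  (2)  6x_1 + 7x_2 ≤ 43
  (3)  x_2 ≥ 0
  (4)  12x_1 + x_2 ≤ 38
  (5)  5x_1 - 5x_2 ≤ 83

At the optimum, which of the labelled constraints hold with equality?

Extreme points and f = -11x_1 - 9x_2:
  (0, 43/7) → f = -387/7
  (0, 0) → f = 0
  (223/78, 48/13) → f = -5045/78
  (19/6, 0) → f = -209/6

The maximum is at (0, 0). Substituting into each constraint, equality holds for (1) and (3); the remaining constraints have slack.

(1) and (3)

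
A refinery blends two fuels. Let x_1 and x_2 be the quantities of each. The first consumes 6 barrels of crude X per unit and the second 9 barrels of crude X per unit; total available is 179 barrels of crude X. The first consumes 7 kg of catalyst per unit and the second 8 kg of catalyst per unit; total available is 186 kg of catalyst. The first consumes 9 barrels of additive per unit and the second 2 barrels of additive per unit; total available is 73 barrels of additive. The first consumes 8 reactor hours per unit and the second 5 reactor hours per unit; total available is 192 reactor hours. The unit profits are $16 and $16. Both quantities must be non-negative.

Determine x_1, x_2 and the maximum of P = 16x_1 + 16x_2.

Extreme points and P = 16x_1 + 16x_2:
  (0, 0) → P = 0
  (0, 179/9) → P = 2864/9
  (73/9, 0) → P = 1168/9
  (13/3, 17) → P = 1024/3

The optimum lies where 6x_1 + 9x_2 = 179 and 9x_1 + 2x_2 = 73.
Solving simultaneously gives x_1 = 13/3, x_2 = 17.

x_1 = 13/3, x_2 = 17, maximum P = 1024/3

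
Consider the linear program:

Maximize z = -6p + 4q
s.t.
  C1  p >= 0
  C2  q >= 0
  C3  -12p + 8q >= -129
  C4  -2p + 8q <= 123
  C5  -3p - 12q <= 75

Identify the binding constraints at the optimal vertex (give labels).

C1 and C4

Vertices and z = -6p + 4q:
  (0, 0) → z = 0
  (0, 123/8) → z = 123/2
  (43/4, 0) → z = -129/2
  (126/5, 867/40) → z = -129/2

The maximum is at (0, 123/8). Substituting into each constraint, equality holds for C1 and C4; the remaining constraints have slack.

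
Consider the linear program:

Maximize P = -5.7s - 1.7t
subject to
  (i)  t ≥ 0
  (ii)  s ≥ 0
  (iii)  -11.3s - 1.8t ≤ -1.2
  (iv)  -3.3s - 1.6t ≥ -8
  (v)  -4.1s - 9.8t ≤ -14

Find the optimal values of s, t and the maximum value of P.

s = 0, t = 10/7, maximum P = -17/7

Vertices and P = -5.7s - 1.7t:
  (0, 5) → P = -17/2
  (0, 10/7) → P = -17/7
  (2800/1289, 670/1289) → P = -17099/1289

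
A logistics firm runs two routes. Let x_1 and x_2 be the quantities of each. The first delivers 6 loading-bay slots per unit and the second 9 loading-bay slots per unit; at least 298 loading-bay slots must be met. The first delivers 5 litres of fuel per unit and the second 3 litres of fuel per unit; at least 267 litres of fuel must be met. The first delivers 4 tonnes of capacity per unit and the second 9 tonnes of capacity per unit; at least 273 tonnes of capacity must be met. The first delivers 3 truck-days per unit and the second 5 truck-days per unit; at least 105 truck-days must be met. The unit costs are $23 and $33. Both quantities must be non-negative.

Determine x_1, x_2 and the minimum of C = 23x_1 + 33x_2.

Feasible corners and C = 23x_1 + 33x_2:
  (0, 89) → C = 2937
  (273/4, 0) → C = 6279/4
  (48, 9) → C = 1401
The feasible region is unbounded (it extends along (0, 1), (1, 0)), but C strictly increases along every unbounded feasible direction, so there is no improving ray and the minimum is attained at a vertex.

The optimum lies where 5x_1 + 3x_2 = 267 and 4x_1 + 9x_2 = 273.
Solving simultaneously gives x_1 = 48, x_2 = 9.

x_1 = 48, x_2 = 9, minimum C = 1401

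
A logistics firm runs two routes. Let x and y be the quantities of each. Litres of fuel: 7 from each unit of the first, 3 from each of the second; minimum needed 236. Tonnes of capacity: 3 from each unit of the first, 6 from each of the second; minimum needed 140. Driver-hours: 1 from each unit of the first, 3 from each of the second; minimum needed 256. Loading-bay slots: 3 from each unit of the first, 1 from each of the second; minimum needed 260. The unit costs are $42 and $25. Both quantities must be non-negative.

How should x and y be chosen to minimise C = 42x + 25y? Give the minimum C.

Feasible corners and C = 42x + 25y:
  (0, 260) → C = 6500
  (256, 0) → C = 10752
  (131/2, 127/2) → C = 8677/2
The feasible region is unbounded (it extends along (0, 1), (1, 0)), but C strictly increases along every unbounded feasible direction, so there is no improving ray and the minimum is attained at a vertex.

The optimum lies where x + 3y = 256 and 3x + y = 260.
Solving simultaneously gives x = 131/2, y = 127/2.

x = 131/2, y = 127/2, minimum C = 8677/2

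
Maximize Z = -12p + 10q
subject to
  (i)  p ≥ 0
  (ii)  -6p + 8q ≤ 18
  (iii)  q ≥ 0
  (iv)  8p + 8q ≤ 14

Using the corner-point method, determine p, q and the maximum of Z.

p = 0, q = 7/4, maximum Z = 35/2

Vertices and Z = -12p + 10q:
  (0, 0) → Z = 0
  (0, 7/4) → Z = 35/2
  (7/4, 0) → Z = -21

The binding constraints are p = 0 and 8p + 8q = 14.
Solving simultaneously gives p = 0, q = 7/4.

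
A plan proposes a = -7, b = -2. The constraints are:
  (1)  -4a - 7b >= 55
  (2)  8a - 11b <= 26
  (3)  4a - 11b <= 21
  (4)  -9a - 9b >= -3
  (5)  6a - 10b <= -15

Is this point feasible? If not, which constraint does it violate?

Constraint (1): -4a - 7b = 42, which is not ≥ 55. All other constraints are satisfied.

not feasible — violates (1)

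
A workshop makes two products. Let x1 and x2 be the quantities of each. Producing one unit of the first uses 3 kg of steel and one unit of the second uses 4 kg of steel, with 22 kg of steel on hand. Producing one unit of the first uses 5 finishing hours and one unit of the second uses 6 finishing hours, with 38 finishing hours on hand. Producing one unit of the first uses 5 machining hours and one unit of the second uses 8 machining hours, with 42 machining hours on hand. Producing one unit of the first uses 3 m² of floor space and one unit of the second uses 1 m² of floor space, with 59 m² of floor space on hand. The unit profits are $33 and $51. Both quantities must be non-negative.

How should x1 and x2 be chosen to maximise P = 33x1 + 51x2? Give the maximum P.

x1 = 2, x2 = 4, maximum P = 270

Extreme points and P = 33x1 + 51x2:
  (0, 0) → P = 0
  (0, 21/4) → P = 1071/4
  (22/3, 0) → P = 242
  (2, 4) → P = 270

The binding constraints are 3x1 + 4x2 = 22 and 5x1 + 8x2 = 42.
Solving simultaneously gives x1 = 2, x2 = 4.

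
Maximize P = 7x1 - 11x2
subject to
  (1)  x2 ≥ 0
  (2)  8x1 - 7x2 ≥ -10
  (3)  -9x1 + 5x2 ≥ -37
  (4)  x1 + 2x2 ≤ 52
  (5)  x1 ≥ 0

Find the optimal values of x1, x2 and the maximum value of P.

Feasible corners and P = 7x1 - 11x2:
  (37/9, 0) → P = 259/9
  (0, 0) → P = 0
  (309/23, 386/23) → P = -2083/23
  (0, 10/7) → P = -110/7

At the optimal vertex, x2 = 0 and -9x1 + 5x2 = -37.
Solving simultaneously gives x1 = 37/9, x2 = 0.

x1 = 37/9, x2 = 0, maximum P = 259/9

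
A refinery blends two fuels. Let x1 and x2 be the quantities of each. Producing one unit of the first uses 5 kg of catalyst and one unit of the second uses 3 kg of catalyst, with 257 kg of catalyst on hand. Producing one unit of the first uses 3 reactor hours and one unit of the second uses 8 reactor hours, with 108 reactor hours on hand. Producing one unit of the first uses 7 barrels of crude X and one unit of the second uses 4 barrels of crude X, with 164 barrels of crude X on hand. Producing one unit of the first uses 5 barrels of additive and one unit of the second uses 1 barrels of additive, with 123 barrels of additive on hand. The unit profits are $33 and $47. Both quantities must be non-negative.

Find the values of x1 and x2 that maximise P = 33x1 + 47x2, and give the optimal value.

The binding constraints are 3x1 + 8x2 = 108 and 7x1 + 4x2 = 164.
Solving simultaneously gives x1 = 20, x2 = 6.

x1 = 20, x2 = 6, maximum P = 942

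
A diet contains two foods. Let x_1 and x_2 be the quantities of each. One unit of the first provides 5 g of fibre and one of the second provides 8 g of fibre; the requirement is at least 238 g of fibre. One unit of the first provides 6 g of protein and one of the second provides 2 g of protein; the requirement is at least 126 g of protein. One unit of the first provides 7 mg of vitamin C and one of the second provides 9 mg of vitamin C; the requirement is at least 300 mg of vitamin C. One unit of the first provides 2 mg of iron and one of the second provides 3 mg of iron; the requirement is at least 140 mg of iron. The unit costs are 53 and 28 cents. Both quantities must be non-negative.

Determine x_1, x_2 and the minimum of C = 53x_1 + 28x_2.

x_1 = 7, x_2 = 42, minimum C = 1547

The feasible region is unbounded (it extends along (0, 1), (1, 0)), but C strictly increases along every unbounded feasible direction, so there is no improving ray and the minimum is attained at a vertex.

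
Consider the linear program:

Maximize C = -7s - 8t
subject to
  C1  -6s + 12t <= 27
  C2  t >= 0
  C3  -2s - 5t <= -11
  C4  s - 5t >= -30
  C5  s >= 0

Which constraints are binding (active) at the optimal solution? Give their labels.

C3 and C5

Corner points and C = -7s - 8t:
  (25/2, 17/2) → C = -311/2
  (0, 9/4) → C = -18
  (11/2, 0) → C = -77/2
  (0, 11/5) → C = -88/5
The feasible region is unbounded (it extends along (5, 1), (1, 0)), but C strictly decreases along every unbounded feasible direction, so there is no improving ray and the maximum is attained at a vertex.

The maximum is at (0, 11/5). Substituting into each constraint, equality holds for C3 and C5; the remaining constraints have slack.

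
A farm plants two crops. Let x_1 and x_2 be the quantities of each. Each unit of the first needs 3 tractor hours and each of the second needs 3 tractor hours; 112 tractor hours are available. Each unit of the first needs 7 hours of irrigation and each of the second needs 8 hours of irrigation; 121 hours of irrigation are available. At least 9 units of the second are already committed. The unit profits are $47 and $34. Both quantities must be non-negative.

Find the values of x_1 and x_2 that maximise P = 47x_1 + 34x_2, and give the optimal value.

x_1 = 7, x_2 = 9, maximum P = 635

Feasible corners and P = 47x_1 + 34x_2:
  (0, 121/8) → P = 2057/4
  (0, 9) → P = 306
  (7, 9) → P = 635

At the optimal vertex, 7x_1 + 8x_2 = 121 and x_2 = 9.
Solving simultaneously gives x_1 = 7, x_2 = 9.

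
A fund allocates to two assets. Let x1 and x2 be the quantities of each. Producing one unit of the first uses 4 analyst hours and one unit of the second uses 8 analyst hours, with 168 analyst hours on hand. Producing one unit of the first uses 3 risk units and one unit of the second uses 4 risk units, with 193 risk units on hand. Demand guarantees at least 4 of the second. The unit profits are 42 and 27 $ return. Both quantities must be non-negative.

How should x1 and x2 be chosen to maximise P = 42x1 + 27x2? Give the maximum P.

x1 = 34, x2 = 4, maximum P = 1536

Extreme points and P = 42x1 + 27x2:
  (0, 21) → P = 567
  (0, 4) → P = 108
  (34, 4) → P = 1536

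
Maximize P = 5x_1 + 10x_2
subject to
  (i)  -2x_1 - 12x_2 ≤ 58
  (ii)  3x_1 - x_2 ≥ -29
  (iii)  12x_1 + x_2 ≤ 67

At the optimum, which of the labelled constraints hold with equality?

(ii) and (iii)

Feasible corners and P = 5x_1 + 10x_2:
  (-203/19, -58/19) → P = -1595/19
  (431/71, -415/71) → P = -1995/71
  (38/15, 183/5) → P = 1136/3

The maximum is at (38/15, 183/5). Substituting into each constraint, equality holds for (ii) and (iii); the remaining constraints have slack.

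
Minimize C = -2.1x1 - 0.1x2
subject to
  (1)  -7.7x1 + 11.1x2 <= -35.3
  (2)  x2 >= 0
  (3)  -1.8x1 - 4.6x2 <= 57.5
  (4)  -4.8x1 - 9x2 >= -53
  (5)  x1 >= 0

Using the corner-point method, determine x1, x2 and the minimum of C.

Feasible corners and C = -2.1x1 - 0.1x2:
  (353/77, 0) → C = -1059/110
  (15100/2043, 11933/6129) → C = -963233/61290
  (265/24, 0) → C = -371/16

x1 = 265/24, x2 = 0, minimum C = -371/16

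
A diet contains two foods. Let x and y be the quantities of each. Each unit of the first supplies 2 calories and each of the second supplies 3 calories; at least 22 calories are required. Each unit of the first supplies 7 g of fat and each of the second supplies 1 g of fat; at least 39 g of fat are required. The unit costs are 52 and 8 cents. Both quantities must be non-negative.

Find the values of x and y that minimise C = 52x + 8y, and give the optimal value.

Extreme points and C = 52x + 8y:
  (0, 39) → C = 312
  (11, 0) → C = 572
  (5, 4) → C = 292
The feasible region is unbounded (it extends along (0, 1), (1, 0)), but C strictly increases along every unbounded feasible direction, so there is no improving ray and the minimum is attained at a vertex.

The binding constraints are 2x + 3y = 22 and 7x + y = 39.
Solving simultaneously gives x = 5, y = 4.

x = 5, y = 4, minimum C = 292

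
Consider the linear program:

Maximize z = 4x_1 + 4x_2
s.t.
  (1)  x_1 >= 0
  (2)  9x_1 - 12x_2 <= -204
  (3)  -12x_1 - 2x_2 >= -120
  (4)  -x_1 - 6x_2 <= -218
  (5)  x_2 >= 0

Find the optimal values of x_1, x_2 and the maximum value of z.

x_1 = 0, x_2 = 60, maximum z = 240

Extreme points and z = 4x_1 + 4x_2:
  (0, 60) → z = 240
  (0, 109/3) → z = 436/3
  (142/35, 1248/35) → z = 1112/7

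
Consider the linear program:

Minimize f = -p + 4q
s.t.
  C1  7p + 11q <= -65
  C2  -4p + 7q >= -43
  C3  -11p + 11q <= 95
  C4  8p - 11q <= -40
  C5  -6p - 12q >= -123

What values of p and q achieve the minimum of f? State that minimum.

p = -55/3, q = -320/33, minimum f = -225/11

Extreme points and f = -p + 4q:
  (-80/9, -25/99) → f = 260/33
  (-7, -16/11) → f = 13/11
  (-55/3, -320/33) → f = -225/11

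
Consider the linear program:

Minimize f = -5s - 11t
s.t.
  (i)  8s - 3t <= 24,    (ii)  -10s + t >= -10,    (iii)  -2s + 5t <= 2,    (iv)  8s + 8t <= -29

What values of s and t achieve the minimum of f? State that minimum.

s = -23/8, t = -3/4, minimum f = 181/8

Corner points and f = -5s - 11t:
  (3/11, -80/11) → f = 865/11
  (51/88, -185/44) → f = 3815/88
  (-23/8, -3/4) → f = 181/8
The feasible region is unbounded (it extends along (-3, -8), (-5, -2)), but f strictly increases along every unbounded feasible direction, so there is no improving ray and the minimum is attained at a vertex.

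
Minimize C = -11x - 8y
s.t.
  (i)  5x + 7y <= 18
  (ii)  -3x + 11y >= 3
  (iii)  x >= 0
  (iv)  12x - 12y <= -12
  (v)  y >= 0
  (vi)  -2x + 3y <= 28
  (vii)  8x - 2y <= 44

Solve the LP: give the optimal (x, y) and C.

x = 11/12, y = 23/12, minimum C = -305/12

Feasible corners and C = -11x - 8y:
  (0, 18/7) → C = -144/7
  (11/12, 23/12) → C = -305/12
  (0, 1) → C = -8

At the optimal vertex, 5x + 7y = 18 and 12x - 12y = -12.
Solving simultaneously gives x = 11/12, y = 23/12.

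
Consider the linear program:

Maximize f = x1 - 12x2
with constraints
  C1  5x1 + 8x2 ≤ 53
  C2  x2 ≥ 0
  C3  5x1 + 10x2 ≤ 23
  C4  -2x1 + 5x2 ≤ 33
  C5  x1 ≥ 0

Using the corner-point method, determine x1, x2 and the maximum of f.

Extreme points and f = x1 - 12x2:
  (23/5, 0) → f = 23/5
  (0, 0) → f = 0
  (0, 23/10) → f = -138/5

The binding constraints are x2 = 0 and 5x1 + 10x2 = 23.
Solving simultaneously gives x1 = 23/5, x2 = 0.

x1 = 23/5, x2 = 0, maximum f = 23/5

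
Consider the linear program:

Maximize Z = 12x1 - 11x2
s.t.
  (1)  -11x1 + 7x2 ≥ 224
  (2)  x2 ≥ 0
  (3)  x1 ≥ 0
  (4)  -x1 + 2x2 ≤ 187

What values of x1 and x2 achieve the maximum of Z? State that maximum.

x1 = 0, x2 = 32, maximum Z = -352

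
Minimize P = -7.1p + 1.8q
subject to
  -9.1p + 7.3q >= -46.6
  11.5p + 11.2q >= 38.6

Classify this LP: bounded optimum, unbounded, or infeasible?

unbounded

From the feasible point (80370/18587, -18464/18587), moving in the direction (7.3, 9.1) keeps every constraint satisfied while P decreases without bound.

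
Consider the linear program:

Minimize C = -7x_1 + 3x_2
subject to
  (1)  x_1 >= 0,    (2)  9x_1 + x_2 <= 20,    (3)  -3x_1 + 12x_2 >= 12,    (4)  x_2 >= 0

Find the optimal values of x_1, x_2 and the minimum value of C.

x_1 = 76/37, x_2 = 56/37, minimum C = -364/37

The optimum lies where 9x_1 + x_2 = 20 and -3x_1 + 12x_2 = 12.
Solving simultaneously gives x_1 = 76/37, x_2 = 56/37.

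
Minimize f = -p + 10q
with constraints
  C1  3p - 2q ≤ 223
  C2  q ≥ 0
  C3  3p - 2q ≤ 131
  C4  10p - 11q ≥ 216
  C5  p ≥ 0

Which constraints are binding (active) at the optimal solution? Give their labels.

C2 and C3

Corner points and f = -p + 10q:
  (131/3, 0) → f = -131/3
  (108/5, 0) → f = -108/5
  (1009/13, 662/13) → f = 5611/13

The minimum is at (131/3, 0). Substituting into each constraint, equality holds for C2 and C3; the remaining constraints have slack.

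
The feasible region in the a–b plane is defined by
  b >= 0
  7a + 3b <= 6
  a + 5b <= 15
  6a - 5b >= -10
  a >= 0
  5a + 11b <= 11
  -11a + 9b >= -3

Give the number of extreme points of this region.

5

Intersecting each pair of boundary lines and keeping only the points that satisfy every inequality leaves:
  (0, 0)
  (3/11, 0)
  (33/62, 47/62)
  (21/32, 15/32)
  (0, 1)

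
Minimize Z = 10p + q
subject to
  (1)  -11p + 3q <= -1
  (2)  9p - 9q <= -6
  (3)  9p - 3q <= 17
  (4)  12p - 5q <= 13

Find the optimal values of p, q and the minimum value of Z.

p = 3/8, q = 25/24, minimum Z = 115/24

Vertices and Z = 10p + q:
  (3/8, 25/24) → Z = 115/24
  (7/3, 3) → Z = 79/3
  (46/9, 29/3) → Z = 547/9
The feasible region is unbounded (it extends along (1, 3), (3, 11)), but Z strictly increases along every unbounded feasible direction, so there is no improving ray and the minimum is attained at a vertex.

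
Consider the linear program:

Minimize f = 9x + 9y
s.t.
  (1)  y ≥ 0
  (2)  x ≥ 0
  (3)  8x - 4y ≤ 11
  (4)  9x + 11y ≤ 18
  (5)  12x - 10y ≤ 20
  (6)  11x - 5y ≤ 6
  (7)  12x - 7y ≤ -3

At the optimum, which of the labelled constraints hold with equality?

Corner points and f = 9x + 9y:
  (0, 18/11) → f = 162/11
  (0, 3/7) → f = 27/7
  (31/65, 81/65) → f = 1008/65

The minimum is at (0, 3/7). Substituting into each constraint, equality holds for (2) and (7); the remaining constraints have slack.

(2) and (7)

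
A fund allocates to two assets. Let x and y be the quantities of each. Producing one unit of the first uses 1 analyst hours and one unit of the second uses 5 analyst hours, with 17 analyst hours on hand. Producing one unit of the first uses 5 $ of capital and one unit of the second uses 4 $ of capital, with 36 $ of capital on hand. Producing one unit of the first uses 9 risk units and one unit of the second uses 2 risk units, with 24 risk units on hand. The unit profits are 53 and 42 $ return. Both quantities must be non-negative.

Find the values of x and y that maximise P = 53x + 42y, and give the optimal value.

x = 2, y = 3, maximum P = 232

Extreme points and P = 53x + 42y:
  (0, 0) → P = 0
  (0, 17/5) → P = 714/5
  (8/3, 0) → P = 424/3
  (2, 3) → P = 232

The optimum lies where x + 5y = 17 and 9x + 2y = 24.
Solving simultaneously gives x = 2, y = 3.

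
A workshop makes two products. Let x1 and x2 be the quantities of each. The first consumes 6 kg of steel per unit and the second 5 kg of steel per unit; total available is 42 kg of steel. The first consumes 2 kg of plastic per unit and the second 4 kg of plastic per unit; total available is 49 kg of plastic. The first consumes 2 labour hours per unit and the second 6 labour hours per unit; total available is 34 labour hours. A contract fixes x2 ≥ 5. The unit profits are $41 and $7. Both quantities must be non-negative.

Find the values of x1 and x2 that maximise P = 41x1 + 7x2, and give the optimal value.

Vertices and P = 41x1 + 7x2:
  (0, 17/3) → P = 119/3
  (0, 5) → P = 35
  (2, 5) → P = 117

The binding constraints are 2x1 + 6x2 = 34 and x2 = 5.
Solving simultaneously gives x1 = 2, x2 = 5.

x1 = 2, x2 = 5, maximum P = 117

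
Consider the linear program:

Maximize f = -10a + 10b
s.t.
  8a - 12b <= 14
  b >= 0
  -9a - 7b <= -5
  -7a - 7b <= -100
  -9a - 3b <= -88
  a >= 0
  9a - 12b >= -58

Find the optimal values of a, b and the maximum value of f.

a = 98/15, b = 146/15, maximum f = 32

Extreme points and f = -10a + 10b:
  (649/70, 351/70) → f = -298/7
  (158/21, 142/21) → f = -160/21
  (98/15, 146/15) → f = 32
The feasible region is unbounded (it extends along (4, 3), (3, 2)), but f strictly decreases along every unbounded feasible direction, so there is no improving ray and the maximum is attained at a vertex.

At the optimal vertex, -9a - 3b = -88 and 9a - 12b = -58.
Solving simultaneously gives a = 98/15, b = 146/15.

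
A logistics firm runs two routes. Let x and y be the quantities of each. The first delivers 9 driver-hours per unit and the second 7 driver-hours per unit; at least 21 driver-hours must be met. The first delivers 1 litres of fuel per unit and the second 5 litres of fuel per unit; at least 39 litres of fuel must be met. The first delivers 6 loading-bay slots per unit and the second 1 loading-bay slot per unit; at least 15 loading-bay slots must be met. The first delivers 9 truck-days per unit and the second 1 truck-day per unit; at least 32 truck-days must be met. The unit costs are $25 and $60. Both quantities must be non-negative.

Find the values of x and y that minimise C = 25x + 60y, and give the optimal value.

Extreme points and C = 25x + 60y:
  (0, 32) → C = 1920
  (39, 0) → C = 975
  (11/4, 29/4) → C = 2015/4
The feasible region is unbounded (it extends along (0, 1), (1, 0)), but C strictly increases along every unbounded feasible direction, so there is no improving ray and the minimum is attained at a vertex.

x = 11/4, y = 29/4, minimum C = 2015/4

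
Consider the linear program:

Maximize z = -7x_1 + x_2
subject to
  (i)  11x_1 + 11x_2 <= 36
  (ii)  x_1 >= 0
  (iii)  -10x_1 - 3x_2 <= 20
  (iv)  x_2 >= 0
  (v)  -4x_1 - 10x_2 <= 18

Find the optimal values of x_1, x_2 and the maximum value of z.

Extreme points and z = -7x_1 + x_2:
  (0, 36/11) → z = 36/11
  (36/11, 0) → z = -252/11
  (0, 0) → z = 0

The binding constraints are 11x_1 + 11x_2 = 36 and x_1 = 0.
Solving simultaneously gives x_1 = 0, x_2 = 36/11.

x_1 = 0, x_2 = 36/11, maximum z = 36/11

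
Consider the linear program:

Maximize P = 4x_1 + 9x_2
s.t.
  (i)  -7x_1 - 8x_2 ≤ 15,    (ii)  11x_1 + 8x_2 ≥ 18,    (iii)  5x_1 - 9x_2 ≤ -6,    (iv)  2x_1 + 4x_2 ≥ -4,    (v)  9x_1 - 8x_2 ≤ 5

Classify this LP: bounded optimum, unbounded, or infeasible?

unbounded

From the feasible point (114/139, 156/139), moving in the direction (8, 9) keeps every constraint satisfied while P increases without bound.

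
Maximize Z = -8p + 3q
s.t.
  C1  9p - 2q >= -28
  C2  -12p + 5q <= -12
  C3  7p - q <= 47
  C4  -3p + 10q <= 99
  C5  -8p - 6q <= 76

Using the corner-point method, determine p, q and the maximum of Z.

Extreme points and Z = -8p + 3q:
  (41/7, 408/35) → Z = -416/35
  (-11/4, -9) → Z = -5
  (569/67, 834/67) → Z = -2050/67
  (103/25, -454/25) → Z = -2186/25

The optimum lies where -12p + 5q = -12 and -8p - 6q = 76.
Solving simultaneously gives p = -11/4, q = -9.

p = -11/4, q = -9, maximum Z = -5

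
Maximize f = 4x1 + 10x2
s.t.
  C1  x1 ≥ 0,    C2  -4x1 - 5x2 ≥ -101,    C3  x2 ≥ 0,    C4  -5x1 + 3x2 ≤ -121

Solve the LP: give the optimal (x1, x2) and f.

x1 = 908/37, x2 = 21/37, maximum f = 3842/37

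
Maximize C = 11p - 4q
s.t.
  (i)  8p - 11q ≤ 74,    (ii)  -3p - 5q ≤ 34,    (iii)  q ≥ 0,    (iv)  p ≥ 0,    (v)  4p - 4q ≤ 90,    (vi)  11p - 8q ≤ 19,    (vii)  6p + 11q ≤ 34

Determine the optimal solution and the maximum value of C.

Corner points and C = 11p - 4q:
  (0, 0) → C = 0
  (19/11, 0) → C = 19
  (0, 34/11) → C = -136/11
  (37/13, 20/13) → C = 327/13

The optimum lies where 11p - 8q = 19 and 6p + 11q = 34.
Solving simultaneously gives p = 37/13, q = 20/13.

p = 37/13, q = 20/13, maximum C = 327/13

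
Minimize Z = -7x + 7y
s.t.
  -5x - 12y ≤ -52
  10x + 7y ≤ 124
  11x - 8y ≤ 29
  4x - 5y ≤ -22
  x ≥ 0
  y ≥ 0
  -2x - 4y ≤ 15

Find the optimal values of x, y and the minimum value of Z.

x = 233/39, y = 358/39, minimum Z = 875/39

Feasible corners and Z = -7x + 7y:
  (233/39, 358/39) → Z = 875/39
  (0, 124/7) → Z = 124
  (0, 22/5) → Z = 154/5

At the optimal vertex, 10x + 7y = 124 and 4x - 5y = -22.
Solving simultaneously gives x = 233/39, y = 358/39.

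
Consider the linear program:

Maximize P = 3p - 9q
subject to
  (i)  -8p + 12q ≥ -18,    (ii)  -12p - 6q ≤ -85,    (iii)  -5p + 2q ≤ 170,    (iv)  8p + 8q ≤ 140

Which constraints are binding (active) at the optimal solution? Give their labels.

Extreme points and P = 3p - 9q:
  (47/8, 29/12) → P = -33/8
  (57/5, 61/10) → P = -207/10
  (-10/3, 125/6) → P = -395/2

The maximum is at (47/8, 29/12). Substituting into each constraint, equality holds for (i) and (ii); the remaining constraints have slack.

(i) and (ii)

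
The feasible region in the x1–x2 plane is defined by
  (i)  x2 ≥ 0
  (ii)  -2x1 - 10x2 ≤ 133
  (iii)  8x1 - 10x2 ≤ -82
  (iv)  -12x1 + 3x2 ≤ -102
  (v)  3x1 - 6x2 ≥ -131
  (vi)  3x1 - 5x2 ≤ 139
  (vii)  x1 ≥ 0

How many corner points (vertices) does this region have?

3

Intersecting each pair of boundary lines and keeping only the points that satisfy every inequality leaves:
  (211/16, 75/4)
  (409/9, 401/9)
  (335/21, 626/21)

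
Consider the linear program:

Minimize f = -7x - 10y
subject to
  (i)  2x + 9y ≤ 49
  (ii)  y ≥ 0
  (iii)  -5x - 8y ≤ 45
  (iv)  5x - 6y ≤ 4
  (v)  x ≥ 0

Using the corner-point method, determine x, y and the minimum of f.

x = 110/19, y = 79/19, minimum f = -1560/19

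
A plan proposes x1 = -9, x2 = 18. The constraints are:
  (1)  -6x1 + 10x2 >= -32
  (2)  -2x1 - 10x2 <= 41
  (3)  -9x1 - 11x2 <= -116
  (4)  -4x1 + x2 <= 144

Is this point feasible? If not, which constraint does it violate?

feasible

(1): 234 ≥ -32 ✓
(2): -162 ≤ 41 ✓
(3): -117 ≤ -116 ✓
(4): 54 ≤ 144 ✓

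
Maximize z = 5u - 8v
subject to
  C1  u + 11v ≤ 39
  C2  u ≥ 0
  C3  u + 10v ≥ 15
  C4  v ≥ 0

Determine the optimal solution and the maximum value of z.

u = 39, v = 0, maximum z = 195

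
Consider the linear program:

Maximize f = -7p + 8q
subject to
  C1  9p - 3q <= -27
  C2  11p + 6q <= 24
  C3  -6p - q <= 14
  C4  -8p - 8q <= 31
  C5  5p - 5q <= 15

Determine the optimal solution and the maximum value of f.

p = -108/25, q = 298/25, maximum f = 628/5

Extreme points and f = -7p + 8q:
  (-30/29, 171/29) → f = 1578/29
  (-23/9, 4/3) → f = 257/9
  (-108/25, 298/25) → f = 628/5

At the optimal vertex, 11p + 6q = 24 and -6p - q = 14.
Solving simultaneously gives p = -108/25, q = 298/25.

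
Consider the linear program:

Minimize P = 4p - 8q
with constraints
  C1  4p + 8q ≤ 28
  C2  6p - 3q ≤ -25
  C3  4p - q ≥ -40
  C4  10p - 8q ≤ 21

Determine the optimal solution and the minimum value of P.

p = -73/9, q = 68/9, minimum P = -836/9

Feasible corners and P = 4p - 8q:
  (-29/15, 67/15) → P = -652/15
  (-73/9, 68/9) → P = -836/9
  (-263/18, -188/9) → P = 326/3
  (-31/2, -22) → P = 114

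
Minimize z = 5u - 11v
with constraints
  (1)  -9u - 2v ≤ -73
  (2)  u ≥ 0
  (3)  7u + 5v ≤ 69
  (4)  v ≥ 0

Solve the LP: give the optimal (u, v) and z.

Corner points and z = 5u - 11v:
  (227/31, 110/31) → z = -75/31
  (73/9, 0) → z = 365/9
  (69/7, 0) → z = 345/7

u = 227/31, v = 110/31, minimum z = -75/31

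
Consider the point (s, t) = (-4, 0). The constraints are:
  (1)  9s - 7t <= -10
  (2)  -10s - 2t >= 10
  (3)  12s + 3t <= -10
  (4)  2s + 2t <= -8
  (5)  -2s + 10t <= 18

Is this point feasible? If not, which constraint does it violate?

feasible

(1): -36 ≤ -10 ✓
(2): 40 ≥ 10 ✓
(3): -48 ≤ -10 ✓
(4): -8 ≤ -8 ✓
(5): 8 ≤ 18 ✓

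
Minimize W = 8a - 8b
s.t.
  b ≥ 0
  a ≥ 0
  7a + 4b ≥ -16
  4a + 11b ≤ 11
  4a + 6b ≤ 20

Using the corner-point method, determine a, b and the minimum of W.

Vertices and W = 8a - 8b:
  (0, 0) → W = 0
  (11/4, 0) → W = 22
  (0, 1) → W = -8

The optimum lies where a = 0 and 4a + 11b = 11.
Solving simultaneously gives a = 0, b = 1.

a = 0, b = 1, minimum W = -8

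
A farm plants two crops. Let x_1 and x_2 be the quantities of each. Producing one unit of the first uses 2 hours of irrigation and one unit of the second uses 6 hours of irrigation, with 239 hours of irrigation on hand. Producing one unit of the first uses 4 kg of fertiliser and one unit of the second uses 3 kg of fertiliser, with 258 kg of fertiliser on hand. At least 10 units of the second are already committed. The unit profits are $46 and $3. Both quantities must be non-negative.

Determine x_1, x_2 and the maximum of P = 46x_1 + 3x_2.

x_1 = 57, x_2 = 10, maximum P = 2652

Extreme points and P = 46x_1 + 3x_2:
  (0, 239/6) → P = 239/2
  (0, 10) → P = 30
  (277/6, 220/9) → P = 2197
  (57, 10) → P = 2652

The binding constraints are 4x_1 + 3x_2 = 258 and x_2 = 10.
Solving simultaneously gives x_1 = 57, x_2 = 10.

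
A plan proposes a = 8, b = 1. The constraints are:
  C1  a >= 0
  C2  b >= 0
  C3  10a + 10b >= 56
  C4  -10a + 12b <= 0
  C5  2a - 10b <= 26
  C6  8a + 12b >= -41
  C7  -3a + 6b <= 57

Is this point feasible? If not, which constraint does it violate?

C1: 8 ≥ 0 ✓
C2: 1 ≥ 0 ✓
C3: 90 ≥ 56 ✓
C4: -68 ≤ 0 ✓
C5: 6 ≤ 26 ✓
C6: 76 ≥ -41 ✓
C7: -18 ≤ 57 ✓

feasible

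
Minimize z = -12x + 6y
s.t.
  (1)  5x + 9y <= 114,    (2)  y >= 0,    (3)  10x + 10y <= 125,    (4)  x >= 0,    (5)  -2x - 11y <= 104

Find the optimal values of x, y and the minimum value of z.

Vertices and z = -12x + 6y:
  (25/2, 0) → z = -150
  (0, 0) → z = 0
  (0, 25/2) → z = 75

x = 25/2, y = 0, minimum z = -150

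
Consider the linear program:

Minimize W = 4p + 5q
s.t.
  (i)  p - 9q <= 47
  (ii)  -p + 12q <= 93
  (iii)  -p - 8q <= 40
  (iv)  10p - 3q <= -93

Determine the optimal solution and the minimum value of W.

Extreme points and W = 4p + 5q:
  (-306/5, 53/20) → W = -4631/20
  (-93/13, 93/13) → W = 93/13
  (-864/83, -307/83) → W = -4991/83

At the optimal vertex, -p + 12q = 93 and -p - 8q = 40.
Solving simultaneously gives p = -306/5, q = 53/20.

p = -306/5, q = 53/20, minimum W = -4631/20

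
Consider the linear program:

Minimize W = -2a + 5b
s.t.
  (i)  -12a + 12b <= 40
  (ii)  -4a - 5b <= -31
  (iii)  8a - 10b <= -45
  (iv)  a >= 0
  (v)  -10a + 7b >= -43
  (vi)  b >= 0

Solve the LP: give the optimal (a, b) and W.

Feasible corners and W = -2a + 5b:
  (35/6, 55/6) → W = 205/6
  (199/9, 229/9) → W = 83
  (745/44, 397/22) → W = 620/11

The optimum lies where -12a + 12b = 40 and 8a - 10b = -45.
Solving simultaneously gives a = 35/6, b = 55/6.

a = 35/6, b = 55/6, minimum W = 205/6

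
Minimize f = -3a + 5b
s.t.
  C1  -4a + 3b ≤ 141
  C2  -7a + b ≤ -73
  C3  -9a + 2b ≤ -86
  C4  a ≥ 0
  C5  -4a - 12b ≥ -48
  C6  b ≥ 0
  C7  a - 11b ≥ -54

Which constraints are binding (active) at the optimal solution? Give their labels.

C5 and C6

Vertices and f = -3a + 5b:
  (21/2, 1/2) → f = -29
  (73/7, 0) → f = -219/7
  (12, 0) → f = -36

The minimum is at (12, 0). Substituting into each constraint, equality holds for C5 and C6; the remaining constraints have slack.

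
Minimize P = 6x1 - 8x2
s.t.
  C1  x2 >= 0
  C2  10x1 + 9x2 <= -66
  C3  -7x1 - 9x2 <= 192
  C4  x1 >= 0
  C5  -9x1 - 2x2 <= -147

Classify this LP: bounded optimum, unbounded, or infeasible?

infeasible

The boundaries x2 = 0 and -9x1 - 2x2 = -147 meet at (49/3, 0), but that point violates 10x1 + 9x2 ≤ -66. Every candidate vertex is excluded by some other constraint, so the feasible region is empty.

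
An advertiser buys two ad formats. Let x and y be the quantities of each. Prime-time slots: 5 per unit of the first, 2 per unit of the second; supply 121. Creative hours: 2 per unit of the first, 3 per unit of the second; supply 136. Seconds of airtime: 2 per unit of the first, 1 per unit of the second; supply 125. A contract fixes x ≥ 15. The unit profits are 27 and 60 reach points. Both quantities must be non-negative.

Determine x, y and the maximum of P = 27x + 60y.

Corner points and P = 27x + 60y:
  (121/5, 0) → P = 3267/5
  (15, 0) → P = 405
  (15, 23) → P = 1785

The optimum lies where 5x + 2y = 121 and x = 15.
Solving simultaneously gives x = 15, y = 23.

x = 15, y = 23, maximum P = 1785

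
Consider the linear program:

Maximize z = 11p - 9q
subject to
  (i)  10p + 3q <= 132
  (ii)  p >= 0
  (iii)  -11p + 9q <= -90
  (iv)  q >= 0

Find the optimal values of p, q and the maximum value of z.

Extreme points and z = 11p - 9q:
  (486/41, 184/41) → z = 90
  (66/5, 0) → z = 726/5
  (90/11, 0) → z = 90

The binding constraints are 10p + 3q = 132 and q = 0.
Solving simultaneously gives p = 66/5, q = 0.

p = 66/5, q = 0, maximum z = 726/5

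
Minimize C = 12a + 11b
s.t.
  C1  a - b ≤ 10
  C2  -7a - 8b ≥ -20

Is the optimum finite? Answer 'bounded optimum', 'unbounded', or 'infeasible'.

unbounded

From the feasible point (20/3, -10/3), moving in the direction (-1, -1) keeps every constraint satisfied while C decreases without bound.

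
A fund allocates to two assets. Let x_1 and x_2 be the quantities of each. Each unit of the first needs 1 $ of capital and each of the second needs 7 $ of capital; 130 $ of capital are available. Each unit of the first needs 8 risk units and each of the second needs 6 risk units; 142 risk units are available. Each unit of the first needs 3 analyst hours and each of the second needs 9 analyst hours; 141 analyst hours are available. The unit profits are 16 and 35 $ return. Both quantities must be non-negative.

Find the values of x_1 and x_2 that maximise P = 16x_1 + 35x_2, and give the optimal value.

Vertices and P = 16x_1 + 35x_2:
  (0, 0) → P = 0
  (0, 47/3) → P = 1645/3
  (71/4, 0) → P = 284
  (8, 13) → P = 583

x_1 = 8, x_2 = 13, maximum P = 583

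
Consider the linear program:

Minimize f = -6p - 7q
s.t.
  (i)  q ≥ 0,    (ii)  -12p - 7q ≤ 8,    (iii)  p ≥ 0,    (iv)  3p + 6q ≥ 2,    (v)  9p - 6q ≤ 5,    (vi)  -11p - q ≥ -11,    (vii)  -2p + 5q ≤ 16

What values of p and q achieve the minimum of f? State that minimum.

Corner points and f = -6p - 7q:
  (0, 1/3) → f = -7/3
  (0, 16/5) → f = -112/5
  (7/12, 1/24) → f = -91/24
  (71/75, 44/75) → f = -734/75
  (13/19, 66/19) → f = -540/19

The binding constraints are -11p - q = -11 and -2p + 5q = 16.
Solving simultaneously gives p = 13/19, q = 66/19.

p = 13/19, q = 66/19, minimum f = -540/19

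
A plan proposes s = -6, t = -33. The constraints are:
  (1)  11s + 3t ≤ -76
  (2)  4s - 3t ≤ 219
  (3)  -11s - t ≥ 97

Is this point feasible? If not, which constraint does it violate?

feasible

(1): -165 ≤ -76 ✓
(2): 75 ≤ 219 ✓
(3): 99 ≥ 97 ✓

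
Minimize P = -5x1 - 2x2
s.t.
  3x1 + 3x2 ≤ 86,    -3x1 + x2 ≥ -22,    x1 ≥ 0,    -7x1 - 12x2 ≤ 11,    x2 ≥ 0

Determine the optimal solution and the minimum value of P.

x1 = 38/3, x2 = 16, minimum P = -286/3

Extreme points and P = -5x1 - 2x2:
  (38/3, 16) → P = -286/3
  (0, 86/3) → P = -172/3
  (22/3, 0) → P = -110/3
  (0, 0) → P = 0

The binding constraints are 3x1 + 3x2 = 86 and -3x1 + x2 = -22.
Solving simultaneously gives x1 = 38/3, x2 = 16.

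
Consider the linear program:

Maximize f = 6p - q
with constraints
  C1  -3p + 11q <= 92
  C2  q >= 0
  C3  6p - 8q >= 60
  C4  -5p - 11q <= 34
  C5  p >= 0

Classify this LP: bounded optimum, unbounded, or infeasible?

unbounded

From the feasible point (698/21, 122/7), moving in the direction (11, 3) keeps every constraint satisfied while f increases without bound.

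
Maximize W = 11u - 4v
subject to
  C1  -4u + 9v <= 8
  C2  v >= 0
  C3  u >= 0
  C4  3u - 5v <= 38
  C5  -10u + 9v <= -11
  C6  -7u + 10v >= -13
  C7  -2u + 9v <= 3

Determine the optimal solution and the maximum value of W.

u = 147/43, v = 47/43, maximum W = 1429/43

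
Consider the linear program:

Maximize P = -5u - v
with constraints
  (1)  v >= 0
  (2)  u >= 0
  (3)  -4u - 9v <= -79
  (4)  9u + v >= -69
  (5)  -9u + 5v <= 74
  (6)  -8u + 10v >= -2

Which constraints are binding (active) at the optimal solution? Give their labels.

(2) and (3)

Corner points and P = -5u - v:
  (0, 79/9) → P = -79/9
  (0, 74/5) → P = -74/5
  (101/14, 39/7) → P = -583/14
The feasible region is unbounded (it extends along (5, 4), (5, 9)), but P strictly decreases along every unbounded feasible direction, so there is no improving ray and the maximum is attained at a vertex.

The maximum is at (0, 79/9). Substituting into each constraint, equality holds for (2) and (3); the remaining constraints have slack.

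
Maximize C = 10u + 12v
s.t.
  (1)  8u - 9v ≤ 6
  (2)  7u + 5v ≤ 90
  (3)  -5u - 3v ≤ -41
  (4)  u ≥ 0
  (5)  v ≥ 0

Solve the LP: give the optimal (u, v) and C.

u = 0, v = 18, maximum C = 216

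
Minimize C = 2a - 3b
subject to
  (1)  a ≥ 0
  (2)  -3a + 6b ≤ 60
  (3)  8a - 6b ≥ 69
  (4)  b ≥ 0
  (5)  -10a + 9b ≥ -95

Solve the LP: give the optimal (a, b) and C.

a = 129/5, b = 229/10, minimum C = -171/10

Corner points and C = 2a - 3b:
  (129/5, 229/10) → C = -171/10
  (370/11, 295/11) → C = -145/11
  (69/8, 0) → C = 69/4
  (19/2, 0) → C = 19

The binding constraints are -3a + 6b = 60 and 8a - 6b = 69.
Solving simultaneously gives a = 129/5, b = 229/10.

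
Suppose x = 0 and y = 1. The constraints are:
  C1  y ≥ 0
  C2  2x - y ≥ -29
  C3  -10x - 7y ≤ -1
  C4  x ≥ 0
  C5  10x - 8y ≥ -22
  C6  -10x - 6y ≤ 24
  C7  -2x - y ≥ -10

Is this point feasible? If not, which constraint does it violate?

C1: 1 ≥ 0 ✓
C2: -1 ≥ -29 ✓
C3: -7 ≤ -1 ✓
C4: 0 ≥ 0 ✓
C5: -8 ≥ -22 ✓
C6: -6 ≤ 24 ✓
C7: -1 ≥ -10 ✓

feasible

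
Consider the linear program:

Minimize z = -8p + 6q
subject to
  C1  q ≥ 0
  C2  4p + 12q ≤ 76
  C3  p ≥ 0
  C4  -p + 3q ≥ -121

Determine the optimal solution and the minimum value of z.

Feasible corners and z = -8p + 6q:
  (19, 0) → z = -152
  (0, 0) → z = 0
  (0, 19/3) → z = 38

p = 19, q = 0, minimum z = -152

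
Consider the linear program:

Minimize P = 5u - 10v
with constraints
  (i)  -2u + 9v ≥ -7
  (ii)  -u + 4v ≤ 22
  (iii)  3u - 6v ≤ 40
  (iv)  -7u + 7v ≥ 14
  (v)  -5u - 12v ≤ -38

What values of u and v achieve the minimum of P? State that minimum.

Vertices and P = 5u - 10v:
  (14/3, 20/3) → P = -130/3
  (-7/2, 37/8) → P = -255/4
  (14/17, 48/17) → P = -410/17

u = -7/2, v = 37/8, minimum P = -255/4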